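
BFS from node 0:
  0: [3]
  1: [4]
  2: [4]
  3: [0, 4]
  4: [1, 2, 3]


Visit 0, enqueue [3]
Visit 3, enqueue [4]
Visit 4, enqueue [1, 2]
Visit 1, enqueue []
Visit 2, enqueue []

BFS order: [0, 3, 4, 1, 2]


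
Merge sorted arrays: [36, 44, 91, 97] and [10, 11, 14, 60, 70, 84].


Take 10 from B
Take 11 from B
Take 14 from B
Take 36 from A
Take 44 from A
Take 60 from B
Take 70 from B
Take 84 from B

Merged: [10, 11, 14, 36, 44, 60, 70, 84, 91, 97]


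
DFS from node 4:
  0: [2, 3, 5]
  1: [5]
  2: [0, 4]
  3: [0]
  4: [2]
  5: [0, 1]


Visit 4, push [2]
Visit 2, push [0]
Visit 0, push [5, 3]
Visit 3, push []
Visit 5, push [1]
Visit 1, push []

DFS order: [4, 2, 0, 3, 5, 1]


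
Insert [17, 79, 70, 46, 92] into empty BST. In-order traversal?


Insert 17: root
Insert 79: R from 17
Insert 70: R from 17 -> L from 79
Insert 46: R from 17 -> L from 79 -> L from 70
Insert 92: R from 17 -> R from 79

In-order: [17, 46, 70, 79, 92]


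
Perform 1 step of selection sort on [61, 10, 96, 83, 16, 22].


Initial: [61, 10, 96, 83, 16, 22]
Step 1: min=10 at 1
  Swap: [10, 61, 96, 83, 16, 22]

After 1 step: [10, 61, 96, 83, 16, 22]


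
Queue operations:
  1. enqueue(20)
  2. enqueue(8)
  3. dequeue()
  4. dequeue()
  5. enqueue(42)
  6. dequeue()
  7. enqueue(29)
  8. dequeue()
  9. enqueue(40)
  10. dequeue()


enqueue(20) -> [20]
enqueue(8) -> [20, 8]
dequeue()->20, [8]
dequeue()->8, []
enqueue(42) -> [42]
dequeue()->42, []
enqueue(29) -> [29]
dequeue()->29, []
enqueue(40) -> [40]
dequeue()->40, []

Final queue: []


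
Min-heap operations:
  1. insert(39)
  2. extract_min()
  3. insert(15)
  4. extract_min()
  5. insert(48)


insert(39) -> [39]
extract_min()->39, []
insert(15) -> [15]
extract_min()->15, []
insert(48) -> [48]

Final heap: [48]


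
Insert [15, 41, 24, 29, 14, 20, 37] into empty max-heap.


Insert 15: [15]
Insert 41: [41, 15]
Insert 24: [41, 15, 24]
Insert 29: [41, 29, 24, 15]
Insert 14: [41, 29, 24, 15, 14]
Insert 20: [41, 29, 24, 15, 14, 20]
Insert 37: [41, 29, 37, 15, 14, 20, 24]

Final heap: [41, 29, 37, 15, 14, 20, 24]


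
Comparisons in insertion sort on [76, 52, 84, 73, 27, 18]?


Algorithm: insertion sort
Input: [76, 52, 84, 73, 27, 18]
Sorted: [18, 27, 52, 73, 76, 84]

14


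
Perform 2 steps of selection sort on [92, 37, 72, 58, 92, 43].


Initial: [92, 37, 72, 58, 92, 43]
Step 1: min=37 at 1
  Swap: [37, 92, 72, 58, 92, 43]
Step 2: min=43 at 5
  Swap: [37, 43, 72, 58, 92, 92]

After 2 steps: [37, 43, 72, 58, 92, 92]


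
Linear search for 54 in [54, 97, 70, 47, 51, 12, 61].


i=0: 54==54 found!

Found at 0, 1 comps


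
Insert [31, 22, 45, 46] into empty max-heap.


Insert 31: [31]
Insert 22: [31, 22]
Insert 45: [45, 22, 31]
Insert 46: [46, 45, 31, 22]

Final heap: [46, 45, 31, 22]


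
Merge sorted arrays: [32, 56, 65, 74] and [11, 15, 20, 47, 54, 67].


Take 11 from B
Take 15 from B
Take 20 from B
Take 32 from A
Take 47 from B
Take 54 from B
Take 56 from A
Take 65 from A
Take 67 from B

Merged: [11, 15, 20, 32, 47, 54, 56, 65, 67, 74]


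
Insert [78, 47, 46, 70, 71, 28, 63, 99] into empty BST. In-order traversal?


Insert 78: root
Insert 47: L from 78
Insert 46: L from 78 -> L from 47
Insert 70: L from 78 -> R from 47
Insert 71: L from 78 -> R from 47 -> R from 70
Insert 28: L from 78 -> L from 47 -> L from 46
Insert 63: L from 78 -> R from 47 -> L from 70
Insert 99: R from 78

In-order: [28, 46, 47, 63, 70, 71, 78, 99]


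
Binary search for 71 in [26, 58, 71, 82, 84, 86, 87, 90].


Step 1: lo=0, hi=7, mid=3, val=82
Step 2: lo=0, hi=2, mid=1, val=58
Step 3: lo=2, hi=2, mid=2, val=71

Found at index 2


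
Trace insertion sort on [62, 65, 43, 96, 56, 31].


Initial: [62, 65, 43, 96, 56, 31]
Insert 65: [62, 65, 43, 96, 56, 31]
Insert 43: [43, 62, 65, 96, 56, 31]
Insert 96: [43, 62, 65, 96, 56, 31]
Insert 56: [43, 56, 62, 65, 96, 31]
Insert 31: [31, 43, 56, 62, 65, 96]

Sorted: [31, 43, 56, 62, 65, 96]


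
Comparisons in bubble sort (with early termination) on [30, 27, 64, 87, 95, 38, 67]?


Algorithm: bubble sort (with early termination)
Input: [30, 27, 64, 87, 95, 38, 67]
Sorted: [27, 30, 38, 64, 67, 87, 95]

18


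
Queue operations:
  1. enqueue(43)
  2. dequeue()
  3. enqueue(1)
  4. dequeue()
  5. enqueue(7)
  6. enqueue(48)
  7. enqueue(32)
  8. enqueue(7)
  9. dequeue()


enqueue(43) -> [43]
dequeue()->43, []
enqueue(1) -> [1]
dequeue()->1, []
enqueue(7) -> [7]
enqueue(48) -> [7, 48]
enqueue(32) -> [7, 48, 32]
enqueue(7) -> [7, 48, 32, 7]
dequeue()->7, [48, 32, 7]

Final queue: [48, 32, 7]


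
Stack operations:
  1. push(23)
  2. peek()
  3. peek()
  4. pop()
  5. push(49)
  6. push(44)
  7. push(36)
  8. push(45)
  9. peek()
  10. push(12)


push(23) -> [23]
peek()->23
peek()->23
pop()->23, []
push(49) -> [49]
push(44) -> [49, 44]
push(36) -> [49, 44, 36]
push(45) -> [49, 44, 36, 45]
peek()->45
push(12) -> [49, 44, 36, 45, 12]

Final stack: [49, 44, 36, 45, 12]


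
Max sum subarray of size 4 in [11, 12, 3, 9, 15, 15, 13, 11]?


[0:4]: 35
[1:5]: 39
[2:6]: 42
[3:7]: 52
[4:8]: 54

Max: 54 at [4:8]


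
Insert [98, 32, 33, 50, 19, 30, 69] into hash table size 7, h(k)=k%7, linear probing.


Insert 98: h=0 -> slot 0
Insert 32: h=4 -> slot 4
Insert 33: h=5 -> slot 5
Insert 50: h=1 -> slot 1
Insert 19: h=5, 1 probes -> slot 6
Insert 30: h=2 -> slot 2
Insert 69: h=6, 4 probes -> slot 3

Table: [98, 50, 30, 69, 32, 33, 19]


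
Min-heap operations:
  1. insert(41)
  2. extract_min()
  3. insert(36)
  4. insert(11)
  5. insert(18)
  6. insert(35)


insert(41) -> [41]
extract_min()->41, []
insert(36) -> [36]
insert(11) -> [11, 36]
insert(18) -> [11, 36, 18]
insert(35) -> [11, 35, 18, 36]

Final heap: [11, 35, 18, 36]


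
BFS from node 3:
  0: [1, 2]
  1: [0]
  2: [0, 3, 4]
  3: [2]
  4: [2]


Visit 3, enqueue [2]
Visit 2, enqueue [0, 4]
Visit 0, enqueue [1]
Visit 4, enqueue []
Visit 1, enqueue []

BFS order: [3, 2, 0, 4, 1]


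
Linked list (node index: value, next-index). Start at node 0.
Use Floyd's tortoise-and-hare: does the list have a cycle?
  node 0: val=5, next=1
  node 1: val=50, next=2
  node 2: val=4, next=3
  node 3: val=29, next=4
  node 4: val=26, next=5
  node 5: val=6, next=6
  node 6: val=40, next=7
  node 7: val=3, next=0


Floyd's tortoise (slow, +1) and hare (fast, +2):
  init: slow=0, fast=0
  step 1: slow=1, fast=2
  step 2: slow=2, fast=4
  step 3: slow=3, fast=6
  step 4: slow=4, fast=0
  step 5: slow=5, fast=2
  step 6: slow=6, fast=4
  step 7: slow=7, fast=6
  step 8: slow=0, fast=0
  slow == fast at node 0: cycle detected

Cycle: yes


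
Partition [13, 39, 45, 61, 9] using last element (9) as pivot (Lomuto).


Pivot: 9
Place pivot at 0: [9, 39, 45, 61, 13]

Partitioned: [9, 39, 45, 61, 13]


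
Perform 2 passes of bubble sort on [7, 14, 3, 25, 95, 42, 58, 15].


Initial: [7, 14, 3, 25, 95, 42, 58, 15]
Pass 1: [7, 3, 14, 25, 42, 58, 15, 95] (4 swaps)
Pass 2: [3, 7, 14, 25, 42, 15, 58, 95] (2 swaps)

After 2 passes: [3, 7, 14, 25, 42, 15, 58, 95]


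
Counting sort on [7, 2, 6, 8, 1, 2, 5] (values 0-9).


Input: [7, 2, 6, 8, 1, 2, 5]
Counts: [0, 1, 2, 0, 0, 1, 1, 1, 1, 0]

Sorted: [1, 2, 2, 5, 6, 7, 8]


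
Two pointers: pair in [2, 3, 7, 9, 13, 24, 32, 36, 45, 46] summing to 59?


lo=0(2)+hi=9(46)=48
lo=1(3)+hi=9(46)=49
lo=2(7)+hi=9(46)=53
lo=3(9)+hi=9(46)=55
lo=4(13)+hi=9(46)=59

Yes: 13+46=59


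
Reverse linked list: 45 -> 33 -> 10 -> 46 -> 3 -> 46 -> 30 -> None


Step 1: curr=45, set curr.next=prev(None) | reversed so far: 45
Step 2: curr=33, set curr.next=prev(45) | reversed so far: 33 -> 45
Step 3: curr=10, set curr.next=prev(33) | reversed so far: 10 -> 33 -> 45
Step 4: curr=46, set curr.next=prev(10) | reversed so far: 46 -> 10 -> 33 -> 45
Step 5: curr=3, set curr.next=prev(46) | reversed so far: 3 -> 46 -> 10 -> 33 -> 45
Step 6: curr=46, set curr.next=prev(3) | reversed so far: 46 -> 3 -> 46 -> 10 -> 33 -> 45
Step 7: curr=30, set curr.next=prev(46) | reversed so far: 30 -> 46 -> 3 -> 46 -> 10 -> 33 -> 45

30 -> 46 -> 3 -> 46 -> 10 -> 33 -> 45 -> None


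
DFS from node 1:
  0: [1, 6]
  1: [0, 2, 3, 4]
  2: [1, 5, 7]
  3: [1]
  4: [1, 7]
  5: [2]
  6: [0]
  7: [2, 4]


Visit 1, push [4, 3, 2, 0]
Visit 0, push [6]
Visit 6, push []
Visit 2, push [7, 5]
Visit 5, push []
Visit 7, push [4]
Visit 4, push []
Visit 3, push []

DFS order: [1, 0, 6, 2, 5, 7, 4, 3]


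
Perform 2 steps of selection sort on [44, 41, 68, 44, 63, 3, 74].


Initial: [44, 41, 68, 44, 63, 3, 74]
Step 1: min=3 at 5
  Swap: [3, 41, 68, 44, 63, 44, 74]
Step 2: min=41 at 1
  Swap: [3, 41, 68, 44, 63, 44, 74]

After 2 steps: [3, 41, 68, 44, 63, 44, 74]


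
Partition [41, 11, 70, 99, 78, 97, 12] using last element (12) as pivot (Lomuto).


Pivot: 12
  11 <= 12: swap -> [11, 41, 70, 99, 78, 97, 12]
Place pivot at 1: [11, 12, 70, 99, 78, 97, 41]

Partitioned: [11, 12, 70, 99, 78, 97, 41]


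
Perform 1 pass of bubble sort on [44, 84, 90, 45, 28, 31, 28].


Initial: [44, 84, 90, 45, 28, 31, 28]
Pass 1: [44, 84, 45, 28, 31, 28, 90] (4 swaps)

After 1 pass: [44, 84, 45, 28, 31, 28, 90]


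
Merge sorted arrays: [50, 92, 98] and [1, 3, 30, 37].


Take 1 from B
Take 3 from B
Take 30 from B
Take 37 from B

Merged: [1, 3, 30, 37, 50, 92, 98]


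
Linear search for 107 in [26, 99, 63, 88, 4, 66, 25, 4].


i=0: 26!=107
i=1: 99!=107
i=2: 63!=107
i=3: 88!=107
i=4: 4!=107
i=5: 66!=107
i=6: 25!=107
i=7: 4!=107

Not found, 8 comps


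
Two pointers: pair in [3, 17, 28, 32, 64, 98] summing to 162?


lo=0(3)+hi=5(98)=101
lo=1(17)+hi=5(98)=115
lo=2(28)+hi=5(98)=126
lo=3(32)+hi=5(98)=130
lo=4(64)+hi=5(98)=162

Yes: 64+98=162


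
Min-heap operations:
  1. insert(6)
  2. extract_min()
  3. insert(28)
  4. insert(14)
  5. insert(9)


insert(6) -> [6]
extract_min()->6, []
insert(28) -> [28]
insert(14) -> [14, 28]
insert(9) -> [9, 28, 14]

Final heap: [9, 28, 14]


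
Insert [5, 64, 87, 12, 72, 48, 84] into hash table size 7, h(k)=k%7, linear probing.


Insert 5: h=5 -> slot 5
Insert 64: h=1 -> slot 1
Insert 87: h=3 -> slot 3
Insert 12: h=5, 1 probes -> slot 6
Insert 72: h=2 -> slot 2
Insert 48: h=6, 1 probes -> slot 0
Insert 84: h=0, 4 probes -> slot 4

Table: [48, 64, 72, 87, 84, 5, 12]


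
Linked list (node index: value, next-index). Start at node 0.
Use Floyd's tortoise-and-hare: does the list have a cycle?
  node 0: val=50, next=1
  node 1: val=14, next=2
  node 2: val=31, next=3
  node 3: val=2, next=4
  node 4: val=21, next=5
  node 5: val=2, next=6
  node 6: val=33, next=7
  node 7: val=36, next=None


Floyd's tortoise (slow, +1) and hare (fast, +2):
  init: slow=0, fast=0
  step 1: slow=1, fast=2
  step 2: slow=2, fast=4
  step 3: slow=3, fast=6
  step 4: fast 6->7->None, no cycle

Cycle: no


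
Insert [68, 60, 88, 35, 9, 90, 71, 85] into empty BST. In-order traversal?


Insert 68: root
Insert 60: L from 68
Insert 88: R from 68
Insert 35: L from 68 -> L from 60
Insert 9: L from 68 -> L from 60 -> L from 35
Insert 90: R from 68 -> R from 88
Insert 71: R from 68 -> L from 88
Insert 85: R from 68 -> L from 88 -> R from 71

In-order: [9, 35, 60, 68, 71, 85, 88, 90]


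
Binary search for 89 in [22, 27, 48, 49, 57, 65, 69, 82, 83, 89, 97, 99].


Step 1: lo=0, hi=11, mid=5, val=65
Step 2: lo=6, hi=11, mid=8, val=83
Step 3: lo=9, hi=11, mid=10, val=97
Step 4: lo=9, hi=9, mid=9, val=89

Found at index 9


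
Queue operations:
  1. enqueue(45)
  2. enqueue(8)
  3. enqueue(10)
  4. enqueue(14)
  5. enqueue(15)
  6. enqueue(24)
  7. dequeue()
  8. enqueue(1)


enqueue(45) -> [45]
enqueue(8) -> [45, 8]
enqueue(10) -> [45, 8, 10]
enqueue(14) -> [45, 8, 10, 14]
enqueue(15) -> [45, 8, 10, 14, 15]
enqueue(24) -> [45, 8, 10, 14, 15, 24]
dequeue()->45, [8, 10, 14, 15, 24]
enqueue(1) -> [8, 10, 14, 15, 24, 1]

Final queue: [8, 10, 14, 15, 24, 1]


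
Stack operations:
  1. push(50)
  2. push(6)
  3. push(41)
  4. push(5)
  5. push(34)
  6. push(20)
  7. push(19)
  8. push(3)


push(50) -> [50]
push(6) -> [50, 6]
push(41) -> [50, 6, 41]
push(5) -> [50, 6, 41, 5]
push(34) -> [50, 6, 41, 5, 34]
push(20) -> [50, 6, 41, 5, 34, 20]
push(19) -> [50, 6, 41, 5, 34, 20, 19]
push(3) -> [50, 6, 41, 5, 34, 20, 19, 3]

Final stack: [50, 6, 41, 5, 34, 20, 19, 3]


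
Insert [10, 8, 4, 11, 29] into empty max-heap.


Insert 10: [10]
Insert 8: [10, 8]
Insert 4: [10, 8, 4]
Insert 11: [11, 10, 4, 8]
Insert 29: [29, 11, 4, 8, 10]

Final heap: [29, 11, 4, 8, 10]


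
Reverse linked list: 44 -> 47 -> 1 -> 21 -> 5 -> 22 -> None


Step 1: curr=44, set curr.next=prev(None) | reversed so far: 44
Step 2: curr=47, set curr.next=prev(44) | reversed so far: 47 -> 44
Step 3: curr=1, set curr.next=prev(47) | reversed so far: 1 -> 47 -> 44
Step 4: curr=21, set curr.next=prev(1) | reversed so far: 21 -> 1 -> 47 -> 44
Step 5: curr=5, set curr.next=prev(21) | reversed so far: 5 -> 21 -> 1 -> 47 -> 44
Step 6: curr=22, set curr.next=prev(5) | reversed so far: 22 -> 5 -> 21 -> 1 -> 47 -> 44

22 -> 5 -> 21 -> 1 -> 47 -> 44 -> None


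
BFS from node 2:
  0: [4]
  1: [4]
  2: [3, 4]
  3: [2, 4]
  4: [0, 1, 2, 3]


Visit 2, enqueue [3, 4]
Visit 3, enqueue []
Visit 4, enqueue [0, 1]
Visit 0, enqueue []
Visit 1, enqueue []

BFS order: [2, 3, 4, 0, 1]


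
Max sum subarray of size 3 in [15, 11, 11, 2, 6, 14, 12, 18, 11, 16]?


[0:3]: 37
[1:4]: 24
[2:5]: 19
[3:6]: 22
[4:7]: 32
[5:8]: 44
[6:9]: 41
[7:10]: 45

Max: 45 at [7:10]


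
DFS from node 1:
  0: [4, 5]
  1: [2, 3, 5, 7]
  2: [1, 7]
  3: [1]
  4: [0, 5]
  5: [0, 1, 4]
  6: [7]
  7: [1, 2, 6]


Visit 1, push [7, 5, 3, 2]
Visit 2, push [7]
Visit 7, push [6]
Visit 6, push []
Visit 3, push []
Visit 5, push [4, 0]
Visit 0, push [4]
Visit 4, push []

DFS order: [1, 2, 7, 6, 3, 5, 0, 4]


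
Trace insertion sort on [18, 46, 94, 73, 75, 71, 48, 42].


Initial: [18, 46, 94, 73, 75, 71, 48, 42]
Insert 46: [18, 46, 94, 73, 75, 71, 48, 42]
Insert 94: [18, 46, 94, 73, 75, 71, 48, 42]
Insert 73: [18, 46, 73, 94, 75, 71, 48, 42]
Insert 75: [18, 46, 73, 75, 94, 71, 48, 42]
Insert 71: [18, 46, 71, 73, 75, 94, 48, 42]
Insert 48: [18, 46, 48, 71, 73, 75, 94, 42]
Insert 42: [18, 42, 46, 48, 71, 73, 75, 94]

Sorted: [18, 42, 46, 48, 71, 73, 75, 94]


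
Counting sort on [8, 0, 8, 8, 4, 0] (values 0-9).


Input: [8, 0, 8, 8, 4, 0]
Counts: [2, 0, 0, 0, 1, 0, 0, 0, 3, 0]

Sorted: [0, 0, 4, 8, 8, 8]


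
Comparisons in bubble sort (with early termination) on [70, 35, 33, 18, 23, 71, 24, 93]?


Algorithm: bubble sort (with early termination)
Input: [70, 35, 33, 18, 23, 71, 24, 93]
Sorted: [18, 23, 24, 33, 35, 70, 71, 93]

25


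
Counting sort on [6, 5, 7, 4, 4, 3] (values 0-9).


Input: [6, 5, 7, 4, 4, 3]
Counts: [0, 0, 0, 1, 2, 1, 1, 1, 0, 0]

Sorted: [3, 4, 4, 5, 6, 7]


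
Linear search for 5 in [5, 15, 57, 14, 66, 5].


i=0: 5==5 found!

Found at 0, 1 comps


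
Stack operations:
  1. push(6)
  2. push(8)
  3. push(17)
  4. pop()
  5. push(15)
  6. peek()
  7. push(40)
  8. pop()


push(6) -> [6]
push(8) -> [6, 8]
push(17) -> [6, 8, 17]
pop()->17, [6, 8]
push(15) -> [6, 8, 15]
peek()->15
push(40) -> [6, 8, 15, 40]
pop()->40, [6, 8, 15]

Final stack: [6, 8, 15]


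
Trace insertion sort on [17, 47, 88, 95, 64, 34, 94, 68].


Initial: [17, 47, 88, 95, 64, 34, 94, 68]
Insert 47: [17, 47, 88, 95, 64, 34, 94, 68]
Insert 88: [17, 47, 88, 95, 64, 34, 94, 68]
Insert 95: [17, 47, 88, 95, 64, 34, 94, 68]
Insert 64: [17, 47, 64, 88, 95, 34, 94, 68]
Insert 34: [17, 34, 47, 64, 88, 95, 94, 68]
Insert 94: [17, 34, 47, 64, 88, 94, 95, 68]
Insert 68: [17, 34, 47, 64, 68, 88, 94, 95]

Sorted: [17, 34, 47, 64, 68, 88, 94, 95]


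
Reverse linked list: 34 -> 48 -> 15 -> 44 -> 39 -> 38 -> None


Step 1: curr=34, set curr.next=prev(None) | reversed so far: 34
Step 2: curr=48, set curr.next=prev(34) | reversed so far: 48 -> 34
Step 3: curr=15, set curr.next=prev(48) | reversed so far: 15 -> 48 -> 34
Step 4: curr=44, set curr.next=prev(15) | reversed so far: 44 -> 15 -> 48 -> 34
Step 5: curr=39, set curr.next=prev(44) | reversed so far: 39 -> 44 -> 15 -> 48 -> 34
Step 6: curr=38, set curr.next=prev(39) | reversed so far: 38 -> 39 -> 44 -> 15 -> 48 -> 34

38 -> 39 -> 44 -> 15 -> 48 -> 34 -> None


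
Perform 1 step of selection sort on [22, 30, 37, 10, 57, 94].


Initial: [22, 30, 37, 10, 57, 94]
Step 1: min=10 at 3
  Swap: [10, 30, 37, 22, 57, 94]

After 1 step: [10, 30, 37, 22, 57, 94]


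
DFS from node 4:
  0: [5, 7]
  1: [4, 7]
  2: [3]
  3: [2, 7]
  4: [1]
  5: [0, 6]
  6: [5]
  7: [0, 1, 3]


Visit 4, push [1]
Visit 1, push [7]
Visit 7, push [3, 0]
Visit 0, push [5]
Visit 5, push [6]
Visit 6, push []
Visit 3, push [2]
Visit 2, push []

DFS order: [4, 1, 7, 0, 5, 6, 3, 2]


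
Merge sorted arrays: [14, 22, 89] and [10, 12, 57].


Take 10 from B
Take 12 from B
Take 14 from A
Take 22 from A
Take 57 from B

Merged: [10, 12, 14, 22, 57, 89]


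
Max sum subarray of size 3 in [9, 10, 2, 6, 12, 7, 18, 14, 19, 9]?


[0:3]: 21
[1:4]: 18
[2:5]: 20
[3:6]: 25
[4:7]: 37
[5:8]: 39
[6:9]: 51
[7:10]: 42

Max: 51 at [6:9]


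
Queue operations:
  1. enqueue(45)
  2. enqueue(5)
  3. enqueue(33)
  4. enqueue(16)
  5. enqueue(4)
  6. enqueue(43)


enqueue(45) -> [45]
enqueue(5) -> [45, 5]
enqueue(33) -> [45, 5, 33]
enqueue(16) -> [45, 5, 33, 16]
enqueue(4) -> [45, 5, 33, 16, 4]
enqueue(43) -> [45, 5, 33, 16, 4, 43]

Final queue: [45, 5, 33, 16, 4, 43]


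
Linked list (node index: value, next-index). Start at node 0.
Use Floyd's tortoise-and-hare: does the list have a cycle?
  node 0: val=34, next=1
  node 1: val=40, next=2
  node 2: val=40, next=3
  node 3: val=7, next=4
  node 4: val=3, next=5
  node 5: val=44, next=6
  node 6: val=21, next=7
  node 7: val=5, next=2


Floyd's tortoise (slow, +1) and hare (fast, +2):
  init: slow=0, fast=0
  step 1: slow=1, fast=2
  step 2: slow=2, fast=4
  step 3: slow=3, fast=6
  step 4: slow=4, fast=2
  step 5: slow=5, fast=4
  step 6: slow=6, fast=6
  slow == fast at node 6: cycle detected

Cycle: yes


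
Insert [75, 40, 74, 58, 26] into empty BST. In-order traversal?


Insert 75: root
Insert 40: L from 75
Insert 74: L from 75 -> R from 40
Insert 58: L from 75 -> R from 40 -> L from 74
Insert 26: L from 75 -> L from 40

In-order: [26, 40, 58, 74, 75]


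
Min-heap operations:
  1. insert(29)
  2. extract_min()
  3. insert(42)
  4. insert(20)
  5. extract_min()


insert(29) -> [29]
extract_min()->29, []
insert(42) -> [42]
insert(20) -> [20, 42]
extract_min()->20, [42]

Final heap: [42]


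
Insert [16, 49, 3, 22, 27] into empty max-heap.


Insert 16: [16]
Insert 49: [49, 16]
Insert 3: [49, 16, 3]
Insert 22: [49, 22, 3, 16]
Insert 27: [49, 27, 3, 16, 22]

Final heap: [49, 27, 3, 16, 22]


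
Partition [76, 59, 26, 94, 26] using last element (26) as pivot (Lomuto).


Pivot: 26
  26 <= 26: swap -> [26, 59, 76, 94, 26]
Place pivot at 1: [26, 26, 76, 94, 59]

Partitioned: [26, 26, 76, 94, 59]


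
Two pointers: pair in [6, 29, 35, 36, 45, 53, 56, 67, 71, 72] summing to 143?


lo=0(6)+hi=9(72)=78
lo=1(29)+hi=9(72)=101
lo=2(35)+hi=9(72)=107
lo=3(36)+hi=9(72)=108
lo=4(45)+hi=9(72)=117
lo=5(53)+hi=9(72)=125
lo=6(56)+hi=9(72)=128
lo=7(67)+hi=9(72)=139
lo=8(71)+hi=9(72)=143

Yes: 71+72=143


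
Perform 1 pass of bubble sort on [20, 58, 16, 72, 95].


Initial: [20, 58, 16, 72, 95]
Pass 1: [20, 16, 58, 72, 95] (1 swaps)

After 1 pass: [20, 16, 58, 72, 95]


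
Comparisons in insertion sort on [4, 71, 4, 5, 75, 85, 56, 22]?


Algorithm: insertion sort
Input: [4, 71, 4, 5, 75, 85, 56, 22]
Sorted: [4, 4, 5, 22, 56, 71, 75, 85]

16


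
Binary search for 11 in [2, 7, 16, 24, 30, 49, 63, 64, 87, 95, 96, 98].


Step 1: lo=0, hi=11, mid=5, val=49
Step 2: lo=0, hi=4, mid=2, val=16
Step 3: lo=0, hi=1, mid=0, val=2
Step 4: lo=1, hi=1, mid=1, val=7

Not found


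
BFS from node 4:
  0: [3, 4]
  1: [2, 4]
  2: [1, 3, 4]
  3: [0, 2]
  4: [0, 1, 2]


Visit 4, enqueue [0, 1, 2]
Visit 0, enqueue [3]
Visit 1, enqueue []
Visit 2, enqueue []
Visit 3, enqueue []

BFS order: [4, 0, 1, 2, 3]


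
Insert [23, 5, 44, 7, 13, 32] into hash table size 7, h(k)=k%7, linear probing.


Insert 23: h=2 -> slot 2
Insert 5: h=5 -> slot 5
Insert 44: h=2, 1 probes -> slot 3
Insert 7: h=0 -> slot 0
Insert 13: h=6 -> slot 6
Insert 32: h=4 -> slot 4

Table: [7, None, 23, 44, 32, 5, 13]


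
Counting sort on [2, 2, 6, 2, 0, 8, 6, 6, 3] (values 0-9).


Input: [2, 2, 6, 2, 0, 8, 6, 6, 3]
Counts: [1, 0, 3, 1, 0, 0, 3, 0, 1, 0]

Sorted: [0, 2, 2, 2, 3, 6, 6, 6, 8]


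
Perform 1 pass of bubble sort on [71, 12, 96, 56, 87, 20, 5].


Initial: [71, 12, 96, 56, 87, 20, 5]
Pass 1: [12, 71, 56, 87, 20, 5, 96] (5 swaps)

After 1 pass: [12, 71, 56, 87, 20, 5, 96]


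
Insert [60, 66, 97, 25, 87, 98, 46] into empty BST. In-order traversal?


Insert 60: root
Insert 66: R from 60
Insert 97: R from 60 -> R from 66
Insert 25: L from 60
Insert 87: R from 60 -> R from 66 -> L from 97
Insert 98: R from 60 -> R from 66 -> R from 97
Insert 46: L from 60 -> R from 25

In-order: [25, 46, 60, 66, 87, 97, 98]


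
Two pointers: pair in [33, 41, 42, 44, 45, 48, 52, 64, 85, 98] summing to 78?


lo=0(33)+hi=9(98)=131
lo=0(33)+hi=8(85)=118
lo=0(33)+hi=7(64)=97
lo=0(33)+hi=6(52)=85
lo=0(33)+hi=5(48)=81
lo=0(33)+hi=4(45)=78

Yes: 33+45=78


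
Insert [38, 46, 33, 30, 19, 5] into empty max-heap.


Insert 38: [38]
Insert 46: [46, 38]
Insert 33: [46, 38, 33]
Insert 30: [46, 38, 33, 30]
Insert 19: [46, 38, 33, 30, 19]
Insert 5: [46, 38, 33, 30, 19, 5]

Final heap: [46, 38, 33, 30, 19, 5]


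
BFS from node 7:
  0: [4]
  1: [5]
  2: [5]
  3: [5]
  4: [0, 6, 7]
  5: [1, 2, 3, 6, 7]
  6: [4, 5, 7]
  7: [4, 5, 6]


Visit 7, enqueue [4, 5, 6]
Visit 4, enqueue [0]
Visit 5, enqueue [1, 2, 3]
Visit 6, enqueue []
Visit 0, enqueue []
Visit 1, enqueue []
Visit 2, enqueue []
Visit 3, enqueue []

BFS order: [7, 4, 5, 6, 0, 1, 2, 3]


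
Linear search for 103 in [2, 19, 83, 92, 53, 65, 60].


i=0: 2!=103
i=1: 19!=103
i=2: 83!=103
i=3: 92!=103
i=4: 53!=103
i=5: 65!=103
i=6: 60!=103

Not found, 7 comps


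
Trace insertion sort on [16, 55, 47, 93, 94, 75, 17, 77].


Initial: [16, 55, 47, 93, 94, 75, 17, 77]
Insert 55: [16, 55, 47, 93, 94, 75, 17, 77]
Insert 47: [16, 47, 55, 93, 94, 75, 17, 77]
Insert 93: [16, 47, 55, 93, 94, 75, 17, 77]
Insert 94: [16, 47, 55, 93, 94, 75, 17, 77]
Insert 75: [16, 47, 55, 75, 93, 94, 17, 77]
Insert 17: [16, 17, 47, 55, 75, 93, 94, 77]
Insert 77: [16, 17, 47, 55, 75, 77, 93, 94]

Sorted: [16, 17, 47, 55, 75, 77, 93, 94]


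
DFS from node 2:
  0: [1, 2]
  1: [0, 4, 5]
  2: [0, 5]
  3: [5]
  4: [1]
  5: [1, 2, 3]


Visit 2, push [5, 0]
Visit 0, push [1]
Visit 1, push [5, 4]
Visit 4, push []
Visit 5, push [3]
Visit 3, push []

DFS order: [2, 0, 1, 4, 5, 3]


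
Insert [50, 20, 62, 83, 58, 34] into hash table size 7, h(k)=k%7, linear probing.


Insert 50: h=1 -> slot 1
Insert 20: h=6 -> slot 6
Insert 62: h=6, 1 probes -> slot 0
Insert 83: h=6, 3 probes -> slot 2
Insert 58: h=2, 1 probes -> slot 3
Insert 34: h=6, 5 probes -> slot 4

Table: [62, 50, 83, 58, 34, None, 20]


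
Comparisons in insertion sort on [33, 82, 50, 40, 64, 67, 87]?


Algorithm: insertion sort
Input: [33, 82, 50, 40, 64, 67, 87]
Sorted: [33, 40, 50, 64, 67, 82, 87]

11


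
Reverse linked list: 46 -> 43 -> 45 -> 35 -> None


Step 1: curr=46, set curr.next=prev(None) | reversed so far: 46
Step 2: curr=43, set curr.next=prev(46) | reversed so far: 43 -> 46
Step 3: curr=45, set curr.next=prev(43) | reversed so far: 45 -> 43 -> 46
Step 4: curr=35, set curr.next=prev(45) | reversed so far: 35 -> 45 -> 43 -> 46

35 -> 45 -> 43 -> 46 -> None


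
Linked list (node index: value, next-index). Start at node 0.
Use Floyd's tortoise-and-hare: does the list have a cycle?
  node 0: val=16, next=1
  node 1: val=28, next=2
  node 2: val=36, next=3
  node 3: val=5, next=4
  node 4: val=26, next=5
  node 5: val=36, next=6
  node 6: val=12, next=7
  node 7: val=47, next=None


Floyd's tortoise (slow, +1) and hare (fast, +2):
  init: slow=0, fast=0
  step 1: slow=1, fast=2
  step 2: slow=2, fast=4
  step 3: slow=3, fast=6
  step 4: fast 6->7->None, no cycle

Cycle: no


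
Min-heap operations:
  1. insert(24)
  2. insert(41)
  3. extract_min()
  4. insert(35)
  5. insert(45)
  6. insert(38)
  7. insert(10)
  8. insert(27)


insert(24) -> [24]
insert(41) -> [24, 41]
extract_min()->24, [41]
insert(35) -> [35, 41]
insert(45) -> [35, 41, 45]
insert(38) -> [35, 38, 45, 41]
insert(10) -> [10, 35, 45, 41, 38]
insert(27) -> [10, 35, 27, 41, 38, 45]

Final heap: [10, 35, 27, 41, 38, 45]


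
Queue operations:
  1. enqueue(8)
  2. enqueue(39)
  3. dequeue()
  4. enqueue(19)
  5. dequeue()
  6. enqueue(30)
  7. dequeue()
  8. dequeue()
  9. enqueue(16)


enqueue(8) -> [8]
enqueue(39) -> [8, 39]
dequeue()->8, [39]
enqueue(19) -> [39, 19]
dequeue()->39, [19]
enqueue(30) -> [19, 30]
dequeue()->19, [30]
dequeue()->30, []
enqueue(16) -> [16]

Final queue: [16]


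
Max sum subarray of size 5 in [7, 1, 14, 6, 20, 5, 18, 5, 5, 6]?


[0:5]: 48
[1:6]: 46
[2:7]: 63
[3:8]: 54
[4:9]: 53
[5:10]: 39

Max: 63 at [2:7]


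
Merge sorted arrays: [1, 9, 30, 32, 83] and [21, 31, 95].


Take 1 from A
Take 9 from A
Take 21 from B
Take 30 from A
Take 31 from B
Take 32 from A
Take 83 from A

Merged: [1, 9, 21, 30, 31, 32, 83, 95]


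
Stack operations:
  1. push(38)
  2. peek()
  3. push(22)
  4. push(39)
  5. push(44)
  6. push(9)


push(38) -> [38]
peek()->38
push(22) -> [38, 22]
push(39) -> [38, 22, 39]
push(44) -> [38, 22, 39, 44]
push(9) -> [38, 22, 39, 44, 9]

Final stack: [38, 22, 39, 44, 9]


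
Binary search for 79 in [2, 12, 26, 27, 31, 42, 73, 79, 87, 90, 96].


Step 1: lo=0, hi=10, mid=5, val=42
Step 2: lo=6, hi=10, mid=8, val=87
Step 3: lo=6, hi=7, mid=6, val=73
Step 4: lo=7, hi=7, mid=7, val=79

Found at index 7


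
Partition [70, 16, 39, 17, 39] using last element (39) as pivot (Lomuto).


Pivot: 39
  16 <= 39: swap -> [16, 70, 39, 17, 39]
  39 <= 39: swap -> [16, 39, 70, 17, 39]
  17 <= 39: swap -> [16, 39, 17, 70, 39]
Place pivot at 3: [16, 39, 17, 39, 70]

Partitioned: [16, 39, 17, 39, 70]


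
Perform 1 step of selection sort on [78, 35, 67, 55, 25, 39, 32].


Initial: [78, 35, 67, 55, 25, 39, 32]
Step 1: min=25 at 4
  Swap: [25, 35, 67, 55, 78, 39, 32]

After 1 step: [25, 35, 67, 55, 78, 39, 32]


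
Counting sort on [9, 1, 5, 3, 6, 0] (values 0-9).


Input: [9, 1, 5, 3, 6, 0]
Counts: [1, 1, 0, 1, 0, 1, 1, 0, 0, 1]

Sorted: [0, 1, 3, 5, 6, 9]


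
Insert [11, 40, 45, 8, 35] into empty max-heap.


Insert 11: [11]
Insert 40: [40, 11]
Insert 45: [45, 11, 40]
Insert 8: [45, 11, 40, 8]
Insert 35: [45, 35, 40, 8, 11]

Final heap: [45, 35, 40, 8, 11]


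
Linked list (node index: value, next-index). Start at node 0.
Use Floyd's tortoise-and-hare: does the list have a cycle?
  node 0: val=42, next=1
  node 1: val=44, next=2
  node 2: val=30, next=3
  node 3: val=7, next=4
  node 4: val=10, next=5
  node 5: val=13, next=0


Floyd's tortoise (slow, +1) and hare (fast, +2):
  init: slow=0, fast=0
  step 1: slow=1, fast=2
  step 2: slow=2, fast=4
  step 3: slow=3, fast=0
  step 4: slow=4, fast=2
  step 5: slow=5, fast=4
  step 6: slow=0, fast=0
  slow == fast at node 0: cycle detected

Cycle: yes


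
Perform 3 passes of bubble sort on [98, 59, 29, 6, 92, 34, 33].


Initial: [98, 59, 29, 6, 92, 34, 33]
Pass 1: [59, 29, 6, 92, 34, 33, 98] (6 swaps)
Pass 2: [29, 6, 59, 34, 33, 92, 98] (4 swaps)
Pass 3: [6, 29, 34, 33, 59, 92, 98] (3 swaps)

After 3 passes: [6, 29, 34, 33, 59, 92, 98]


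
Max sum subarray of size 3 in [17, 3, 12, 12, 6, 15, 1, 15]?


[0:3]: 32
[1:4]: 27
[2:5]: 30
[3:6]: 33
[4:7]: 22
[5:8]: 31

Max: 33 at [3:6]


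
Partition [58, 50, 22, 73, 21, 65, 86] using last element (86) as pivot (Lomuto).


Pivot: 86
  58 <= 86: advance i (no swap)
  50 <= 86: advance i (no swap)
  22 <= 86: advance i (no swap)
  73 <= 86: advance i (no swap)
  21 <= 86: advance i (no swap)
  65 <= 86: advance i (no swap)
Place pivot at 6: [58, 50, 22, 73, 21, 65, 86]

Partitioned: [58, 50, 22, 73, 21, 65, 86]


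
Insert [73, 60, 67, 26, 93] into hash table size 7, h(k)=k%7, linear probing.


Insert 73: h=3 -> slot 3
Insert 60: h=4 -> slot 4
Insert 67: h=4, 1 probes -> slot 5
Insert 26: h=5, 1 probes -> slot 6
Insert 93: h=2 -> slot 2

Table: [None, None, 93, 73, 60, 67, 26]


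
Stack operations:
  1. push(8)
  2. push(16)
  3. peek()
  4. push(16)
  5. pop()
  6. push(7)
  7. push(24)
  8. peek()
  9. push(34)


push(8) -> [8]
push(16) -> [8, 16]
peek()->16
push(16) -> [8, 16, 16]
pop()->16, [8, 16]
push(7) -> [8, 16, 7]
push(24) -> [8, 16, 7, 24]
peek()->24
push(34) -> [8, 16, 7, 24, 34]

Final stack: [8, 16, 7, 24, 34]


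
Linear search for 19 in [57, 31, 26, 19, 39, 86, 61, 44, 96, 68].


i=0: 57!=19
i=1: 31!=19
i=2: 26!=19
i=3: 19==19 found!

Found at 3, 4 comps


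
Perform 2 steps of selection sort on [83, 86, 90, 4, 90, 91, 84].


Initial: [83, 86, 90, 4, 90, 91, 84]
Step 1: min=4 at 3
  Swap: [4, 86, 90, 83, 90, 91, 84]
Step 2: min=83 at 3
  Swap: [4, 83, 90, 86, 90, 91, 84]

After 2 steps: [4, 83, 90, 86, 90, 91, 84]


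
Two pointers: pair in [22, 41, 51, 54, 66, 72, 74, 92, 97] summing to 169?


lo=0(22)+hi=8(97)=119
lo=1(41)+hi=8(97)=138
lo=2(51)+hi=8(97)=148
lo=3(54)+hi=8(97)=151
lo=4(66)+hi=8(97)=163
lo=5(72)+hi=8(97)=169

Yes: 72+97=169


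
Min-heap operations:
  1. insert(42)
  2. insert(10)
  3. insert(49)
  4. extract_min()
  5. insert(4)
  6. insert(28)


insert(42) -> [42]
insert(10) -> [10, 42]
insert(49) -> [10, 42, 49]
extract_min()->10, [42, 49]
insert(4) -> [4, 49, 42]
insert(28) -> [4, 28, 42, 49]

Final heap: [4, 28, 42, 49]


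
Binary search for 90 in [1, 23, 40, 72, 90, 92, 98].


Step 1: lo=0, hi=6, mid=3, val=72
Step 2: lo=4, hi=6, mid=5, val=92
Step 3: lo=4, hi=4, mid=4, val=90

Found at index 4


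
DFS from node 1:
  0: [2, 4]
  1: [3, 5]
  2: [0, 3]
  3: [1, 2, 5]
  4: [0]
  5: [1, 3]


Visit 1, push [5, 3]
Visit 3, push [5, 2]
Visit 2, push [0]
Visit 0, push [4]
Visit 4, push []
Visit 5, push []

DFS order: [1, 3, 2, 0, 4, 5]


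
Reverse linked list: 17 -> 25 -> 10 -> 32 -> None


Step 1: curr=17, set curr.next=prev(None) | reversed so far: 17
Step 2: curr=25, set curr.next=prev(17) | reversed so far: 25 -> 17
Step 3: curr=10, set curr.next=prev(25) | reversed so far: 10 -> 25 -> 17
Step 4: curr=32, set curr.next=prev(10) | reversed so far: 32 -> 10 -> 25 -> 17

32 -> 10 -> 25 -> 17 -> None


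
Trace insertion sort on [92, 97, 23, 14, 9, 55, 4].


Initial: [92, 97, 23, 14, 9, 55, 4]
Insert 97: [92, 97, 23, 14, 9, 55, 4]
Insert 23: [23, 92, 97, 14, 9, 55, 4]
Insert 14: [14, 23, 92, 97, 9, 55, 4]
Insert 9: [9, 14, 23, 92, 97, 55, 4]
Insert 55: [9, 14, 23, 55, 92, 97, 4]
Insert 4: [4, 9, 14, 23, 55, 92, 97]

Sorted: [4, 9, 14, 23, 55, 92, 97]


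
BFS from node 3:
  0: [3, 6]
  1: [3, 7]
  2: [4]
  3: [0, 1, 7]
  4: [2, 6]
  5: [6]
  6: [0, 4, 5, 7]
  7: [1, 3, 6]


Visit 3, enqueue [0, 1, 7]
Visit 0, enqueue [6]
Visit 1, enqueue []
Visit 7, enqueue []
Visit 6, enqueue [4, 5]
Visit 4, enqueue [2]
Visit 5, enqueue []
Visit 2, enqueue []

BFS order: [3, 0, 1, 7, 6, 4, 5, 2]


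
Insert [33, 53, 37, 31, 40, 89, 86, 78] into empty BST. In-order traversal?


Insert 33: root
Insert 53: R from 33
Insert 37: R from 33 -> L from 53
Insert 31: L from 33
Insert 40: R from 33 -> L from 53 -> R from 37
Insert 89: R from 33 -> R from 53
Insert 86: R from 33 -> R from 53 -> L from 89
Insert 78: R from 33 -> R from 53 -> L from 89 -> L from 86

In-order: [31, 33, 37, 40, 53, 78, 86, 89]


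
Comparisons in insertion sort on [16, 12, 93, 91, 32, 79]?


Algorithm: insertion sort
Input: [16, 12, 93, 91, 32, 79]
Sorted: [12, 16, 32, 79, 91, 93]

10


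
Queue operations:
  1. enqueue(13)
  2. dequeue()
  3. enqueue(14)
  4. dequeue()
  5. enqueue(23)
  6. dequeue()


enqueue(13) -> [13]
dequeue()->13, []
enqueue(14) -> [14]
dequeue()->14, []
enqueue(23) -> [23]
dequeue()->23, []

Final queue: []


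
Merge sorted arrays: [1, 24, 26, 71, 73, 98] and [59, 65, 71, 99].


Take 1 from A
Take 24 from A
Take 26 from A
Take 59 from B
Take 65 from B
Take 71 from A
Take 71 from B
Take 73 from A
Take 98 from A

Merged: [1, 24, 26, 59, 65, 71, 71, 73, 98, 99]


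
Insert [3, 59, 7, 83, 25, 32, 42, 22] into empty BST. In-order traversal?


Insert 3: root
Insert 59: R from 3
Insert 7: R from 3 -> L from 59
Insert 83: R from 3 -> R from 59
Insert 25: R from 3 -> L from 59 -> R from 7
Insert 32: R from 3 -> L from 59 -> R from 7 -> R from 25
Insert 42: R from 3 -> L from 59 -> R from 7 -> R from 25 -> R from 32
Insert 22: R from 3 -> L from 59 -> R from 7 -> L from 25

In-order: [3, 7, 22, 25, 32, 42, 59, 83]


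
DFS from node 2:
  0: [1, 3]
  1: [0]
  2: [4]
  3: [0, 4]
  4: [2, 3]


Visit 2, push [4]
Visit 4, push [3]
Visit 3, push [0]
Visit 0, push [1]
Visit 1, push []

DFS order: [2, 4, 3, 0, 1]


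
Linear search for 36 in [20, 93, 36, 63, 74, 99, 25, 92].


i=0: 20!=36
i=1: 93!=36
i=2: 36==36 found!

Found at 2, 3 comps


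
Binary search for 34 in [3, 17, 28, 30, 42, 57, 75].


Step 1: lo=0, hi=6, mid=3, val=30
Step 2: lo=4, hi=6, mid=5, val=57
Step 3: lo=4, hi=4, mid=4, val=42

Not found


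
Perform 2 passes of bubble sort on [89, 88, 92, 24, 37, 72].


Initial: [89, 88, 92, 24, 37, 72]
Pass 1: [88, 89, 24, 37, 72, 92] (4 swaps)
Pass 2: [88, 24, 37, 72, 89, 92] (3 swaps)

After 2 passes: [88, 24, 37, 72, 89, 92]


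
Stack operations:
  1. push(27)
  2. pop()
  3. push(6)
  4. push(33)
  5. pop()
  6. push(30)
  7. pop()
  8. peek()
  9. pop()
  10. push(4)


push(27) -> [27]
pop()->27, []
push(6) -> [6]
push(33) -> [6, 33]
pop()->33, [6]
push(30) -> [6, 30]
pop()->30, [6]
peek()->6
pop()->6, []
push(4) -> [4]

Final stack: [4]


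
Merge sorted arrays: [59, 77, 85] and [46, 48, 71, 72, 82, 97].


Take 46 from B
Take 48 from B
Take 59 from A
Take 71 from B
Take 72 from B
Take 77 from A
Take 82 from B
Take 85 from A

Merged: [46, 48, 59, 71, 72, 77, 82, 85, 97]


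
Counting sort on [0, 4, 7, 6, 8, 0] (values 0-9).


Input: [0, 4, 7, 6, 8, 0]
Counts: [2, 0, 0, 0, 1, 0, 1, 1, 1, 0]

Sorted: [0, 0, 4, 6, 7, 8]


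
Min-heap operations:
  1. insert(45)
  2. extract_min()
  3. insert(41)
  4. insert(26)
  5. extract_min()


insert(45) -> [45]
extract_min()->45, []
insert(41) -> [41]
insert(26) -> [26, 41]
extract_min()->26, [41]

Final heap: [41]


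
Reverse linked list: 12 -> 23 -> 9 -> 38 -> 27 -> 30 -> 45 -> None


Step 1: curr=12, set curr.next=prev(None) | reversed so far: 12
Step 2: curr=23, set curr.next=prev(12) | reversed so far: 23 -> 12
Step 3: curr=9, set curr.next=prev(23) | reversed so far: 9 -> 23 -> 12
Step 4: curr=38, set curr.next=prev(9) | reversed so far: 38 -> 9 -> 23 -> 12
Step 5: curr=27, set curr.next=prev(38) | reversed so far: 27 -> 38 -> 9 -> 23 -> 12
Step 6: curr=30, set curr.next=prev(27) | reversed so far: 30 -> 27 -> 38 -> 9 -> 23 -> 12
Step 7: curr=45, set curr.next=prev(30) | reversed so far: 45 -> 30 -> 27 -> 38 -> 9 -> 23 -> 12

45 -> 30 -> 27 -> 38 -> 9 -> 23 -> 12 -> None


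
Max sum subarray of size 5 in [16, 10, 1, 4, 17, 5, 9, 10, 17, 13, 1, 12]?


[0:5]: 48
[1:6]: 37
[2:7]: 36
[3:8]: 45
[4:9]: 58
[5:10]: 54
[6:11]: 50
[7:12]: 53

Max: 58 at [4:9]


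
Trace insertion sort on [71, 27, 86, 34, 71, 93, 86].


Initial: [71, 27, 86, 34, 71, 93, 86]
Insert 27: [27, 71, 86, 34, 71, 93, 86]
Insert 86: [27, 71, 86, 34, 71, 93, 86]
Insert 34: [27, 34, 71, 86, 71, 93, 86]
Insert 71: [27, 34, 71, 71, 86, 93, 86]
Insert 93: [27, 34, 71, 71, 86, 93, 86]
Insert 86: [27, 34, 71, 71, 86, 86, 93]

Sorted: [27, 34, 71, 71, 86, 86, 93]


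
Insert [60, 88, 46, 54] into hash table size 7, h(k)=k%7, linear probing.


Insert 60: h=4 -> slot 4
Insert 88: h=4, 1 probes -> slot 5
Insert 46: h=4, 2 probes -> slot 6
Insert 54: h=5, 2 probes -> slot 0

Table: [54, None, None, None, 60, 88, 46]


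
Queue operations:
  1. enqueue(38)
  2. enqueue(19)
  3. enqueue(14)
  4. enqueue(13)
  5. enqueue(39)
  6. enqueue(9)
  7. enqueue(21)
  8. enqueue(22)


enqueue(38) -> [38]
enqueue(19) -> [38, 19]
enqueue(14) -> [38, 19, 14]
enqueue(13) -> [38, 19, 14, 13]
enqueue(39) -> [38, 19, 14, 13, 39]
enqueue(9) -> [38, 19, 14, 13, 39, 9]
enqueue(21) -> [38, 19, 14, 13, 39, 9, 21]
enqueue(22) -> [38, 19, 14, 13, 39, 9, 21, 22]

Final queue: [38, 19, 14, 13, 39, 9, 21, 22]


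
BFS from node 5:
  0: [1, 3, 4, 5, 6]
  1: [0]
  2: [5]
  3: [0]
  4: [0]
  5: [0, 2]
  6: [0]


Visit 5, enqueue [0, 2]
Visit 0, enqueue [1, 3, 4, 6]
Visit 2, enqueue []
Visit 1, enqueue []
Visit 3, enqueue []
Visit 4, enqueue []
Visit 6, enqueue []

BFS order: [5, 0, 2, 1, 3, 4, 6]


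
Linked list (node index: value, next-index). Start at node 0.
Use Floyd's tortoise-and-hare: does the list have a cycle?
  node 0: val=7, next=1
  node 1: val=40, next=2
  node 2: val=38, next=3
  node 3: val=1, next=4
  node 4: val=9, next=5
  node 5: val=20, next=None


Floyd's tortoise (slow, +1) and hare (fast, +2):
  init: slow=0, fast=0
  step 1: slow=1, fast=2
  step 2: slow=2, fast=4
  step 3: fast 4->5->None, no cycle

Cycle: no


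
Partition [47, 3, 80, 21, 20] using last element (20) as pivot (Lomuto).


Pivot: 20
  3 <= 20: swap -> [3, 47, 80, 21, 20]
Place pivot at 1: [3, 20, 80, 21, 47]

Partitioned: [3, 20, 80, 21, 47]


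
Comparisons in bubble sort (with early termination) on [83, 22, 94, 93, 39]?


Algorithm: bubble sort (with early termination)
Input: [83, 22, 94, 93, 39]
Sorted: [22, 39, 83, 93, 94]

10


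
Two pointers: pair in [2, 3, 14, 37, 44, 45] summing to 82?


lo=0(2)+hi=5(45)=47
lo=1(3)+hi=5(45)=48
lo=2(14)+hi=5(45)=59
lo=3(37)+hi=5(45)=82

Yes: 37+45=82


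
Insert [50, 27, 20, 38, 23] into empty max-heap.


Insert 50: [50]
Insert 27: [50, 27]
Insert 20: [50, 27, 20]
Insert 38: [50, 38, 20, 27]
Insert 23: [50, 38, 20, 27, 23]

Final heap: [50, 38, 20, 27, 23]


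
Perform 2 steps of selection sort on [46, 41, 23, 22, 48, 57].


Initial: [46, 41, 23, 22, 48, 57]
Step 1: min=22 at 3
  Swap: [22, 41, 23, 46, 48, 57]
Step 2: min=23 at 2
  Swap: [22, 23, 41, 46, 48, 57]

After 2 steps: [22, 23, 41, 46, 48, 57]


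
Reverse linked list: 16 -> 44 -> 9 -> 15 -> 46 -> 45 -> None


Step 1: curr=16, set curr.next=prev(None) | reversed so far: 16
Step 2: curr=44, set curr.next=prev(16) | reversed so far: 44 -> 16
Step 3: curr=9, set curr.next=prev(44) | reversed so far: 9 -> 44 -> 16
Step 4: curr=15, set curr.next=prev(9) | reversed so far: 15 -> 9 -> 44 -> 16
Step 5: curr=46, set curr.next=prev(15) | reversed so far: 46 -> 15 -> 9 -> 44 -> 16
Step 6: curr=45, set curr.next=prev(46) | reversed so far: 45 -> 46 -> 15 -> 9 -> 44 -> 16

45 -> 46 -> 15 -> 9 -> 44 -> 16 -> None


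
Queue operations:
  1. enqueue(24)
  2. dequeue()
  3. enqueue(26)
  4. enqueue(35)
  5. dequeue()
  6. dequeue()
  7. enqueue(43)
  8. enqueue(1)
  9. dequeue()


enqueue(24) -> [24]
dequeue()->24, []
enqueue(26) -> [26]
enqueue(35) -> [26, 35]
dequeue()->26, [35]
dequeue()->35, []
enqueue(43) -> [43]
enqueue(1) -> [43, 1]
dequeue()->43, [1]

Final queue: [1]


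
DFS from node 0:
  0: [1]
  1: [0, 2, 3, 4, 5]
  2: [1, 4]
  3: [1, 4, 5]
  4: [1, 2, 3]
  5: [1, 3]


Visit 0, push [1]
Visit 1, push [5, 4, 3, 2]
Visit 2, push [4]
Visit 4, push [3]
Visit 3, push [5]
Visit 5, push []

DFS order: [0, 1, 2, 4, 3, 5]


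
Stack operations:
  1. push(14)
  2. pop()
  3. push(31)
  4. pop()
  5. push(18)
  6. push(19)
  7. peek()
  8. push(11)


push(14) -> [14]
pop()->14, []
push(31) -> [31]
pop()->31, []
push(18) -> [18]
push(19) -> [18, 19]
peek()->19
push(11) -> [18, 19, 11]

Final stack: [18, 19, 11]


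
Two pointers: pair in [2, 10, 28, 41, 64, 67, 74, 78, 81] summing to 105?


lo=0(2)+hi=8(81)=83
lo=1(10)+hi=8(81)=91
lo=2(28)+hi=8(81)=109
lo=2(28)+hi=7(78)=106
lo=2(28)+hi=6(74)=102
lo=3(41)+hi=6(74)=115
lo=3(41)+hi=5(67)=108
lo=3(41)+hi=4(64)=105

Yes: 41+64=105
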